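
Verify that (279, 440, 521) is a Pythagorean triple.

Compute a² + b²:
279² + 440² = 77841 + 193600 = 271441
Compute c²:
521² = 271441
Since 271441 = 271441, it is a Pythagorean triple.

Yes, it is a Pythagorean triple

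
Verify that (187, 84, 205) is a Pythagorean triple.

Compute a² + b² = 187² + 84² = 34969 + 7056 = 42025
Compute c² = 205² = 42025
Since 42025 = 42025, confirmed.

Yes, it is a Pythagorean triple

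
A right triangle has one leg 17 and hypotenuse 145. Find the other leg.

b² = c² - a² = 21025 - 289 = 20736
b = 144

144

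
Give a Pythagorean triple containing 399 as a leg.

We need the other leg and hypotenuse such that 399² + x² = c².
Take x = 40, c = 401: 399² + 40² = 159201 + 1600 = 160801 = 401² ✓
Triple: (399, 40, 401)

(399, 40, 401)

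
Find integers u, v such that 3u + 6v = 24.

Step 1: Check solvability.
gcd(3, 6) = 3
Since 3 divides 24, solutions exist.

Step 2: Apply extended Euclidean algorithm to find gcd.
We find integers such that 3*x0 + 6*y0 = 3

Step 3: Scale the particular solution.
Multiply by 24/3 = 8:
u = 8, v = 0

Step 4: Verify.
3*(8) + 6*(0) = 24 = 24 ✓

u = 8, v = 0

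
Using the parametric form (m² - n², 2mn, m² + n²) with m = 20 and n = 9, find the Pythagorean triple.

a = m² - n² = 400 - 81 = 319
b = 2mn = 2·20·9 = 360
c = m² + n² = 400 + 81 = 481
Verify: 319² + 360² = 101761 + 129600 = 231361 = 481² ✓

(319, 360, 481)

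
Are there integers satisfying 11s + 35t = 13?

Step 1: Compute gcd(11, 35).
gcd(11, 35) = 1

Step 2: Check divisibility.
Does 1 divide 13? 13 = 1 x 13, so yes.

By the theorem on linear Diophantine equations, 11s + 35t = 13 has integer solutions if and only if gcd(11, 35) divides 13. Since 1 | 13, solutions exist.

Yes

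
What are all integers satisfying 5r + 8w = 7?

Step 1: Compute gcd(5, 8) = 1.
Since 1 divides 7, solutions exist.

Step 2: Find a particular solution using extended Euclidean algorithm.
We get r₀ = -21, w₀ = 14.
Check: 5*-21 + 8*14 = 7 = 7 ✓

Step 3: Write the general solution.
r = -21 + (8/1)t = -21 + 8t
w = 14 - (5/1)t = 14 - 5t
for any integer t.

r = -21 + 8t, w = 14 - 5t for integer t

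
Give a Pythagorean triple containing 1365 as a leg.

We need the other leg and hypotenuse such that 1365² + x² = c².
Take x = 196, c = 1379: 1365² + 196² = 1863225 + 38416 = 1901641 = 1379² ✓
Triple: (1365, 196, 1379)

(1365, 196, 1379)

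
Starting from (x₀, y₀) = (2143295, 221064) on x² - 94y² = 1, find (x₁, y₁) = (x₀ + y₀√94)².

Solutions to x² - Dy² = 1 are generated by powers of (x₀ + y₀√D).
The next solution satisfies x₁ + y₁√94 = (x₀ + y₀√94)², giving:
x₁ = x₀² + 94y₀² = 2143295² + 94·221064² = 4593713457025 + 4593713457024 = 9187426914049
y₁ = 2x₀y₀ = 2·2143295·221064 = 947610731760

Verify: 9187426914049² - 94·947610731760² = 84408813300991931233574401 - 84408813300991931233574400 = 1 ✓

x = 9187426914049, y = 947610731760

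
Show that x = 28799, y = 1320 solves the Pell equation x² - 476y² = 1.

Compute x² = 28799² = 829382401
Compute 476y² = 476·1320² = 476·1742400 = 829382400
x² - 476y² = 829382401 - 829382400 = 1
Since this equals 1, (28799, 1320) is a solution.

Yes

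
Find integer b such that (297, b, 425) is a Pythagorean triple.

b² = c² - a² = 425² - 297² = 180625 - 88209 = 92416
b = sqrt(92416) = 304

304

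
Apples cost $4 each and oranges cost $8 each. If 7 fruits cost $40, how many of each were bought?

Let a = apples, o = oranges.
a + o = 7
4a + 8o = 40
Substitute o = 7 - a:
4a + 8(7 - a) = 40
(4 - 8)a = 40 - 56
-4a = -16
a = 4, o = 7 - 4 = 3

Apples: 4, Oranges: 3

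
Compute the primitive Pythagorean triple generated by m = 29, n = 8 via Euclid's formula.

a = m² - n² = 29² - 8² = 841 - 64 = 777
b = 2mn = 2·29·8 = 464
c = m² + n² = 841 + 64 = 905
Verify: 777² + 464² = 603729 + 215296 = 819025 = 905² ✓

(777, 464, 905)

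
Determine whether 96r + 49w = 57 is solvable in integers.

Step 1: Compute gcd(96, 49).
gcd(96, 49) = 1

Step 2: Check divisibility.
Does 1 divide 57? 57 = 1 x 57, so yes.

By the theorem on linear Diophantine equations, 96r + 49w = 57 has integer solutions if and only if gcd(96, 49) divides 57. Since 1 | 57, solutions exist.

Yes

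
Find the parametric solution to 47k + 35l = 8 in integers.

Step 1: Compute gcd(47, 35) = 1.
Since 1 divides 8, solutions exist.

Step 2: Find a particular solution using extended Euclidean algorithm.
We get k₀ = 24, l₀ = -32.
Check: 47*24 + 35*-32 = 8 = 8 ✓

Step 3: Write the general solution.
k = 24 + (35/1)t = 24 + 35t
l = -32 - (47/1)t = -32 - 47t
for any integer t.

k = 24 + 35t, l = -32 - 47t for integer t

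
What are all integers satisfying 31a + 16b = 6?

Step 1: Compute gcd(31, 16) = 1.
Since 1 divides 6, solutions exist.

Step 2: Find a particular solution using extended Euclidean algorithm.
We get a₀ = -6, b₀ = 12.
Check: 31*-6 + 16*12 = 6 = 6 ✓

Step 3: Write the general solution.
a = -6 + (16/1)t = -6 + 16t
b = 12 - (31/1)t = 12 - 31t
for any integer t.

a = -6 + 16t, b = 12 - 31t for integer t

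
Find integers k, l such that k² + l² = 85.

We need to find integers k, l > 0 such that k² + l² = 85.
Trying k = 2: l² = 85 - 2² = 85 - 4 = 81
l = 9
Check: 2² + 9² = 4 + 81 = 85 ✓

85 = 2² + 9²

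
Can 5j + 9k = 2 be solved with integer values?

Step 1: Compute gcd(5, 9).
gcd(5, 9) = 1

Step 2: Check divisibility.
Does 1 divide 2? 2 = 1 x 2, so yes.

By the theorem on linear Diophantine equations, 5j + 9k = 2 has integer solutions if and only if gcd(5, 9) divides 2. Since 1 | 2, solutions exist.

Yes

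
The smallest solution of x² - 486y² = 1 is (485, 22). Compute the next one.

Solutions to x² - Dy² = 1 are generated by powers of (x₀ + y₀√D).
The next solution satisfies x₁ + y₁√486 = (x₀ + y₀√486)², giving:
x₁ = x₀² + 486y₀² = 485² + 486·22² = 235225 + 235224 = 470449
y₁ = 2x₀y₀ = 2·485·22 = 21340

Verify: 470449² - 486·21340² = 221322261601 - 221322261600 = 1 ✓

x = 470449, y = 21340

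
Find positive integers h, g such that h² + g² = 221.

Search for h with 221 - h² a perfect square.
h = 5: 221 - 5² = 221 - 25 = 196 = 14² ✓
So h = 5, g = 14.

h = 5, g = 14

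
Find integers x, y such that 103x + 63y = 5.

Step 1: Check solvability.
gcd(103, 63) = 1
Since 1 divides 5, solutions exist.

Step 2: Apply extended Euclidean algorithm to find gcd.
We find integers such that 103*x0 + 63*y0 = 1

Step 3: Scale the particular solution.
Multiply by 5/1 = 5:
x = -55, y = 90

Step 4: Verify.
103*(-55) + 63*(90) = 5 = 5 ✓

x = -55, y = 90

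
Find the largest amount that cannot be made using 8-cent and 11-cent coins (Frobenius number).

For two coprime denominations a and b, the Frobenius number (largest value not representable as a non-negative combination) is ab - a - b.
Here gcd(8, 11) = 1, so they are coprime.
F(8, 11) = 8·11 - 8 - 11 = 88 - 19 = 69

69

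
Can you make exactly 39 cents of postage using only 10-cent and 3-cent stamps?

We need non-negative x, y with 10x + 3y = 39.
gcd(10, 3) = 1 divides 39, so integer solutions exist.
Search for a non-negative one: x = 0 gives 3y = 39 - 0 = 39, so y = 13.
Check: 10·0 + 3·13 = 39 ✓

Yes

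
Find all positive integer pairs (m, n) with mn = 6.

The positive divisors of 6 are: 1, 2, 3, 6.
Each divisor d gives the pair (d, 6/d):
(1, 6), (2, 3), (3, 2), (6, 1)

(1, 6), (2, 3), (3, 2), (6, 1)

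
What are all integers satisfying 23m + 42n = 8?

Step 1: Compute gcd(23, 42) = 1.
Since 1 divides 8, solutions exist.

Step 2: Find a particular solution using extended Euclidean algorithm.
We get m₀ = 88, n₀ = -48.
Check: 23*88 + 42*-48 = 8 = 8 ✓

Step 3: Write the general solution.
m = 88 + (42/1)t = 88 + 42t
n = -48 - (23/1)t = -48 - 23t
for any integer t.

m = 88 + 42t, n = -48 - 23t for integer t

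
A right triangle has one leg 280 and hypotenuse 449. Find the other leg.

a² = c² - b² = 201601 - 78400 = 123201
a = 351

351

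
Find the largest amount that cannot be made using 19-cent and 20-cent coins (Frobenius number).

For two coprime denominations a and b, the Frobenius number (largest value not representable as a non-negative combination) is ab - a - b.
Here gcd(19, 20) = 1, so they are coprime.
F(19, 20) = 19·20 - 19 - 20 = 380 - 39 = 341

341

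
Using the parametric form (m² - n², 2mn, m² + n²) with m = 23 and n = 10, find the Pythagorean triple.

a = m² - n² = 529 - 100 = 429
b = 2mn = 2·23·10 = 460
c = m² + n² = 529 + 100 = 629
Verify: 429² + 460² = 184041 + 211600 = 395641 = 629² ✓

(429, 460, 629)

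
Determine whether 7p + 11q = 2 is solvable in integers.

Step 1: Compute gcd(7, 11).
gcd(7, 11) = 1

Step 2: Check divisibility.
Does 1 divide 2? 2 = 1 x 2, so yes.

By the theorem on linear Diophantine equations, 7p + 11q = 2 has integer solutions if and only if gcd(7, 11) divides 2. Since 1 | 2, solutions exist.

Yes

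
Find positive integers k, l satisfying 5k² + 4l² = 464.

Try small values of k and check whether (464 - 5k²)/4 is a perfect square.
k = 8: 5·8² = 320, so 4l² = 464 - 320 = 144, giving l² = 36, l = 6.
Check: 5·8² + 4·6² = 320 + 144 = 464 ✓

k = 8, l = 6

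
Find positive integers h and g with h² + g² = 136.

We need to find integers h, g > 0 such that h² + g² = 136.
Trying h = 6: g² = 136 - 6² = 136 - 36 = 100
g = 10
Check: 6² + 10² = 36 + 100 = 136 ✓

136 = 6² + 10²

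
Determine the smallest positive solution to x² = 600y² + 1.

We seek the smallest positive integers (x, y) with x² - 600y² = 1, i.e., x² = 600y² + 1.
Try successive y values:
y = 1: x² = 600·1² + 1 = 601, not a perfect square
y = 2: x² = 600·2² + 1 = 2401, x = 49 ✓

Verify: 49² - 600·2² = 2401 - 2400 = 1 ✓

x = 49, y = 2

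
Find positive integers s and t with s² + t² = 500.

We need to find integers s, t > 0 such that s² + t² = 500.
Trying s = 4: t² = 500 - 4² = 500 - 16 = 484
t = 22
Check: 4² + 22² = 16 + 484 = 500 ✓

500 = 4² + 22²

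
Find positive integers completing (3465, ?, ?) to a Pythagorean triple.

We need the other leg and hypotenuse such that 3465² + x² = c².
Take x = 7800, c = 8535: 3465² + 7800² = 12006225 + 60840000 = 72846225 = 8535² ✓
Triple: (3465, 7800, 8535)

(3465, 7800, 8535)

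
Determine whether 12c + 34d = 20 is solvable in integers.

Step 1: Compute gcd(12, 34).
gcd(12, 34) = 2

Step 2: Check divisibility.
Does 2 divide 20? 20 = 2 x 10, so yes.

By the theorem on linear Diophantine equations, 12c + 34d = 20 has integer solutions if and only if gcd(12, 34) divides 20. Since 2 | 20, solutions exist.

Yes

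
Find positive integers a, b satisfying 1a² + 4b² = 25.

Try small values of a and check whether (25 - 1a²)/4 is a perfect square.
a = 3: 1·3² = 9, so 4b² = 25 - 9 = 16, giving b² = 4, b = 2.
Check: 1·3² + 4·2² = 9 + 16 = 25 ✓

a = 3, b = 2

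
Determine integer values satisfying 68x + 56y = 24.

Step 1: Check solvability.
gcd(68, 56) = 4
Since 4 divides 24, solutions exist.

Step 2: Apply extended Euclidean algorithm to find gcd.
We find integers such that 68*x0 + 56*y0 = 4

Step 3: Scale the particular solution.
Multiply by 24/4 = 6:
x = 30, y = -36

Step 4: Verify.
68*(30) + 56*(-36) = 24 = 24 ✓

x = 30, y = -36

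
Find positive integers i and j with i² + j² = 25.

We need to find integers i, j > 0 such that i² + j² = 25.
Trying i = 3: j² = 25 - 3² = 25 - 9 = 16
j = 4
Check: 3² + 4² = 9 + 16 = 25 ✓

25 = 3² + 4²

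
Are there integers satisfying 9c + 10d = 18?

Step 1: Compute gcd(9, 10).
gcd(9, 10) = 1

Step 2: Check divisibility.
Does 1 divide 18? 18 = 1 x 18, so yes.

By the theorem on linear Diophantine equations, 9c + 10d = 18 has integer solutions if and only if gcd(9, 10) divides 18. Since 1 | 18, solutions exist.

Yes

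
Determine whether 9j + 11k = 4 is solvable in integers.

Step 1: Compute gcd(9, 11).
gcd(9, 11) = 1

Step 2: Check divisibility.
Does 1 divide 4? 4 = 1 x 4, so yes.

By the theorem on linear Diophantine equations, 9j + 11k = 4 has integer solutions if and only if gcd(9, 11) divides 4. Since 1 | 4, solutions exist.

Yes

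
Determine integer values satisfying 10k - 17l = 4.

Step 1: Check solvability.
gcd(10, 17) = 1
Since 1 divides 4, solutions exist.

Step 2: Apply extended Euclidean algorithm to find gcd.
We find integers such that 10*x0 + 17*y0 = 1

Step 3: Scale the particular solution.
Multiply by 4/1 = 4:
k = -20, l = -12

Step 4: Verify.
10*(-20) - 17*(-12) = 4 = 4 ✓

k = -20, l = -12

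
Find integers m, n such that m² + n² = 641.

We need to find integers m, n > 0 such that m² + n² = 641.
Trying m = 4: n² = 641 - 4² = 641 - 16 = 625
n = 25
Check: 4² + 25² = 16 + 625 = 641 ✓

641 = 4² + 25²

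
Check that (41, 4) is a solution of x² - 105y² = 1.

Compute x² = 41² = 1681
Compute 105y² = 105·4² = 105·16 = 1680
x² - 105y² = 1681 - 1680 = 1
Since this equals 1, (41, 4) is a solution.

Yes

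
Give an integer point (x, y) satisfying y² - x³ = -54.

Try small integer x values and check whether x³ - 54 is a perfect square.
x = 7: x³ - 54 = 7³ - 54 = 343 - 54 = 289
Is 289 a perfect square? 17² = 289 ✓
So (x, y) = (7, -17) is a solution.

x = 7, y = -17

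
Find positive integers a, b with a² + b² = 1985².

We need a² + b² = 1985² = 3940225.
Trying: 1625² + 1140² = 2640625 + 1299600 = 3940225 ✓

(1625, 1140, 1985)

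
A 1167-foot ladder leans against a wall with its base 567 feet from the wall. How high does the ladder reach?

The ladder, wall, and ground form a right triangle with hypotenuse 1167 and one leg 567.
By the Pythagorean theorem: h² = 1167² - 567² = 1361889 - 321489 = 1040400
h = √1040400 = 1020 feet

1020 feet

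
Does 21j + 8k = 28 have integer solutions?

Step 1: Compute gcd(21, 8).
gcd(21, 8) = 1

Step 2: Check divisibility.
Does 1 divide 28? 28 = 1 x 28, so yes.

By the theorem on linear Diophantine equations, 21j + 8k = 28 has integer solutions if and only if gcd(21, 8) divides 28. Since 1 | 28, solutions exist.

Yes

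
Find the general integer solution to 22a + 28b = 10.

Step 1: Compute gcd(22, 28) = 2.
Since 2 divides 10, solutions exist.

Step 2: Find a particular solution using extended Euclidean algorithm.
We get a₀ = -25, b₀ = 20.
Check: 22*-25 + 28*20 = 10 = 10 ✓

Step 3: Write the general solution.
a = -25 + (28/2)t = -25 + 14t
b = 20 - (22/2)t = 20 - 11t
for any integer t.

a = -25 + 14t, b = 20 - 11t for integer t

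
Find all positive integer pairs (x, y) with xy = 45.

The positive divisors of 45 are: 1, 3, 5, 9, 15, 45.
Each divisor d gives the pair (d, 45/d):
(1, 45), (3, 15), (5, 9), (9, 5), (15, 3), (45, 1)

(1, 45), (3, 15), (5, 9), (9, 5), (15, 3), (45, 1)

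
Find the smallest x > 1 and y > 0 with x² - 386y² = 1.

We seek the smallest positive integers (x, y) with x² - 386y² = 1, i.e., x² = 386y² + 1.
Try successive y values:
y = 1: x² = 386·1² + 1 = 387, not a perfect square
y = 2: x² = 386·2² + 1 = 1545, not a perfect square
y = 3: x² = 386·3² + 1 = 3475, not a perfect square
... continuing the search (or via continued fractions) ...
y = 5678: x² = 386·5678² + 1 = 12444518025, x = 111555 ✓

Verify: 111555² - 386·5678² = 12444518025 - 12444518024 = 1 ✓

x = 111555, y = 5678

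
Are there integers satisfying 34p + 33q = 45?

Step 1: Compute gcd(34, 33).
gcd(34, 33) = 1

Step 2: Check divisibility.
Does 1 divide 45? 45 = 1 x 45, so yes.

By the theorem on linear Diophantine equations, 34p + 33q = 45 has integer solutions if and only if gcd(34, 33) divides 45. Since 1 | 45, solutions exist.

Yes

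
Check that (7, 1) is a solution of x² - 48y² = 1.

Compute x² = 7² = 49
Compute 48y² = 48·1² = 48·1 = 48
x² - 48y² = 49 - 48 = 1
Since this equals 1, (7, 1) is a solution.

Yes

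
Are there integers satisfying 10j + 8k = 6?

Step 1: Compute gcd(10, 8).
gcd(10, 8) = 2

Step 2: Check divisibility.
Does 2 divide 6? 6 = 2 x 3, so yes.

By the theorem on linear Diophantine equations, 10j + 8k = 6 has integer solutions if and only if gcd(10, 8) divides 6. Since 2 | 6, solutions exist.

Yes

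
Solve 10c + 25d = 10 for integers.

Step 1: Check solvability.
gcd(10, 25) = 5
Since 5 divides 10, solutions exist.

Step 2: Apply extended Euclidean algorithm to find gcd.
We find integers such that 10*x0 + 25*y0 = 5

Step 3: Scale the particular solution.
Multiply by 10/5 = 2:
c = -4, d = 2

Step 4: Verify.
10*(-4) + 25*(2) = 10 = 10 ✓

c = -4, d = 2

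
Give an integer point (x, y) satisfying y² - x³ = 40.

Try small integer x values and check whether x³ + 40 is a perfect square.
x = 6: x³ + 40 = 6³ + 40 = 216 + 40 = 256
Is 256 a perfect square? 16² = 256 ✓
So (x, y) = (6, 16) is a solution.

x = 6, y = 16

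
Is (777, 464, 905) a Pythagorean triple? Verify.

Compute a² + b² = 777² + 464² = 603729 + 215296 = 819025
Compute c² = 905² = 819025
Since 819025 = 819025, confirmed.

Yes, it is a Pythagorean triple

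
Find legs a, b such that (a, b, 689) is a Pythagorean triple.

We need a² + b² = 689² = 474721.
Trying: 111² + 680² = 12321 + 462400 = 474721 ✓

(111, 680, 689)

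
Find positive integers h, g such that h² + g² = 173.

Search for h with 173 - h² a perfect square.
h = 2: 173 - 2² = 173 - 4 = 169 = 13² ✓
So h = 2, g = 13.

h = 2, g = 13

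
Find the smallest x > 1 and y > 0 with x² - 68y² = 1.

We seek the smallest positive integers (x, y) with x² - 68y² = 1, i.e., x² = 68y² + 1.
Try successive y values:
y = 1: x² = 68·1² + 1 = 69, not a perfect square
y = 2: x² = 68·2² + 1 = 273, not a perfect square
y = 3: x² = 68·3² + 1 = 613, not a perfect square
... continuing the search (or via continued fractions) ...
y = 4: x² = 68·4² + 1 = 1089, x = 33 ✓

Verify: 33² - 68·4² = 1089 - 1088 = 1 ✓

x = 33, y = 4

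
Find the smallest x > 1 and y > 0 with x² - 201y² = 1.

We seek the smallest positive integers (x, y) with x² - 201y² = 1, i.e., x² = 201y² + 1.
Try successive y values:
y = 1: x² = 201·1² + 1 = 202, not a perfect square
y = 2: x² = 201·2² + 1 = 805, not a perfect square
y = 3: x² = 201·3² + 1 = 1810, not a perfect square
... continuing the search (or via continued fractions) ...
y = 36332: x² = 201·36332² + 1 = 265322859025, x = 515095 ✓

Verify: 515095² - 201·36332² = 265322859025 - 265322859024 = 1 ✓

x = 515095, y = 36332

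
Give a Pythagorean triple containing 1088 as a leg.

We need the other leg and hypotenuse such that 1088² + x² = c².
Take x = 2184, c = 2440: 1088² + 2184² = 1183744 + 4769856 = 5953600 = 2440² ✓
Triple: (2184, 1088, 2440)

(2184, 1088, 2440)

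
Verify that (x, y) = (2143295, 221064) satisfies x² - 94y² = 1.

Compute x² = 2143295² = 4593713457025
Compute 94y² = 94·221064² = 94·48869292096 = 4593713457024
x² - 94y² = 4593713457025 - 4593713457024 = 1
Since this equals 1, (2143295, 221064) is a solution.

Yes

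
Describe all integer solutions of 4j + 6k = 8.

Step 1: Compute gcd(4, 6) = 2.
Since 2 divides 8, solutions exist.

Step 2: Find a particular solution using extended Euclidean algorithm.
We get j₀ = -4, k₀ = 4.
Check: 4*-4 + 6*4 = 8 = 8 ✓

Step 3: Write the general solution.
j = -4 + (6/2)t = -4 + 3t
k = 4 - (4/2)t = 4 - 2t
for any integer t.

j = -4 + 3t, k = 4 - 2t for integer t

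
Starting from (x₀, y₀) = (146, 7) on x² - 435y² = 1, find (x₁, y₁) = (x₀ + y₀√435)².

Solutions to x² - Dy² = 1 are generated by powers of (x₀ + y₀√D).
The next solution satisfies x₁ + y₁√435 = (x₀ + y₀√435)², giving:
x₁ = x₀² + 435y₀² = 146² + 435·7² = 21316 + 21315 = 42631
y₁ = 2x₀y₀ = 2·146·7 = 2044

Verify: 42631² - 435·2044² = 1817402161 - 1817402160 = 1 ✓

x = 42631, y = 2044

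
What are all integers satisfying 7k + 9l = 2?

Step 1: Compute gcd(7, 9) = 1.
Since 1 divides 2, solutions exist.

Step 2: Find a particular solution using extended Euclidean algorithm.
We get k₀ = 8, l₀ = -6.
Check: 7*8 + 9*-6 = 2 = 2 ✓

Step 3: Write the general solution.
k = 8 + (9/1)t = 8 + 9t
l = -6 - (7/1)t = -6 - 7t
for any integer t.

k = 8 + 9t, l = -6 - 7t for integer t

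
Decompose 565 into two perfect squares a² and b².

We need to find integers a, b > 0 such that a² + b² = 565.
Trying a = 6: b² = 565 - 6² = 565 - 36 = 529
b = 23
Check: 6² + 23² = 36 + 529 = 565 ✓

565 = 6² + 23²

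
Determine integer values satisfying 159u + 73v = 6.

Step 1: Check solvability.
gcd(159, 73) = 1
Since 1 divides 6, solutions exist.

Step 2: Apply extended Euclidean algorithm to find gcd.
We find integers such that 159*x0 + 73*y0 = 1

Step 3: Scale the particular solution.
Multiply by 6/1 = 6:
u = -168, v = 366

Step 4: Verify.
159*(-168) + 73*(366) = 6 = 6 ✓

u = -168, v = 366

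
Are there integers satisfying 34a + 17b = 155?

Step 1: Compute gcd(34, 17).
gcd(34, 17) = 17

Step 2: Check divisibility.
Does 17 divide 155? 155 = 17 x 9 + 2, so no.

By the theorem on linear Diophantine equations, 34a + 17b = 155 has integer solutions if and only if gcd(34, 17) divides 155. Since 17 does not divide 155, no solutions exist.

No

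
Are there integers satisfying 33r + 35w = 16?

Step 1: Compute gcd(33, 35).
gcd(33, 35) = 1

Step 2: Check divisibility.
Does 1 divide 16? 16 = 1 x 16, so yes.

By the theorem on linear Diophantine equations, 33r + 35w = 16 has integer solutions if and only if gcd(33, 35) divides 16. Since 1 | 16, solutions exist.

Yes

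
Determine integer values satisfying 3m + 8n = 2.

Step 1: Check solvability.
gcd(3, 8) = 1
Since 1 divides 2, solutions exist.

Step 2: Apply extended Euclidean algorithm to find gcd.
We find integers such that 3*x0 + 8*y0 = 1

Step 3: Scale the particular solution.
Multiply by 2/1 = 2:
m = 6, n = -2

Step 4: Verify.
3*(6) + 8*(-2) = 2 = 2 ✓

m = 6, n = -2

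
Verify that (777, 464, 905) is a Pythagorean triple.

Compute a² + b² = 777² + 464² = 603729 + 215296 = 819025
Compute c² = 905² = 819025
Since 819025 = 819025, confirmed.

Yes, it is a Pythagorean triple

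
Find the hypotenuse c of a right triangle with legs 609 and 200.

c² = a² + b² = 609² + 200² = 370881 + 40000 = 410881
c = sqrt(410881) = 641

641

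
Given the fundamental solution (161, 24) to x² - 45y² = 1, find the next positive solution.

Solutions to x² - Dy² = 1 are generated by powers of (x₀ + y₀√D).
The next solution satisfies x₁ + y₁√45 = (x₀ + y₀√45)², giving:
x₁ = x₀² + 45y₀² = 161² + 45·24² = 25921 + 25920 = 51841
y₁ = 2x₀y₀ = 2·161·24 = 7728

Verify: 51841² - 45·7728² = 2687489281 - 2687489280 = 1 ✓

x = 51841, y = 7728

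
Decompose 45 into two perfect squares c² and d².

We need to find integers c, d > 0 such that c² + d² = 45.
Trying c = 3: d² = 45 - 3² = 45 - 9 = 36
d = 6
Check: 3² + 6² = 9 + 36 = 45 ✓

45 = 3² + 6²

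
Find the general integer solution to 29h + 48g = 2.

Step 1: Compute gcd(29, 48) = 1.
Since 1 divides 2, solutions exist.

Step 2: Find a particular solution using extended Euclidean algorithm.
We get h₀ = 10, g₀ = -6.
Check: 29*10 + 48*-6 = 2 = 2 ✓

Step 3: Write the general solution.
h = 10 + (48/1)t = 10 + 48t
g = -6 - (29/1)t = -6 - 29t
for any integer t.

h = 10 + 48t, g = -6 - 29t for integer t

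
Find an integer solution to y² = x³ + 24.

Try small integer x values and check whether x³ + 24 is a perfect square.
x = 10: x³ + 24 = 10³ + 24 = 1000 + 24 = 1024
Is 1024 a perfect square? 32² = 1024 ✓
So (x, y) = (10, 32) is a solution.

x = 10, y = 32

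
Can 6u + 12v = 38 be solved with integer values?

Step 1: Compute gcd(6, 12).
gcd(6, 12) = 6

Step 2: Check divisibility.
Does 6 divide 38? 38 = 6 x 6 + 2, so no.

By the theorem on linear Diophantine equations, 6u + 12v = 38 has integer solutions if and only if gcd(6, 12) divides 38. Since 6 does not divide 38, no solutions exist.

No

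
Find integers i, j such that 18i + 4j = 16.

Step 1: Check solvability.
gcd(18, 4) = 2
Since 2 divides 16, solutions exist.

Step 2: Apply extended Euclidean algorithm to find gcd.
We find integers such that 18*x0 + 4*y0 = 2

Step 3: Scale the particular solution.
Multiply by 16/2 = 8:
i = 8, j = -32

Step 4: Verify.
18*(8) + 4*(-32) = 16 = 16 ✓

i = 8, j = -32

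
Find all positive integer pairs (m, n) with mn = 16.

The positive divisors of 16 are: 1, 2, 4, 8, 16.
Each divisor d gives the pair (d, 16/d):
(1, 16), (2, 8), (4, 4), (8, 2), (16, 1)

(1, 16), (2, 8), (4, 4), (8, 2), (16, 1)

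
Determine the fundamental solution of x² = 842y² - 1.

We need x² = 842y² - 1. Try successive y:
y = 1: x² = 842·1² - 1 = 841 = 29² ✓
Check: 29² - 842·1² = 841 - 842 = -1 ✓

x = 29, y = 1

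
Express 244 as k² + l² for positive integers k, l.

We need to find integers k, l > 0 such that k² + l² = 244.
Trying k = 10: l² = 244 - 10² = 244 - 100 = 144
l = 12
Check: 10² + 12² = 100 + 144 = 244 ✓

244 = 10² + 12²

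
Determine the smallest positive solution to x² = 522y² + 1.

We seek the smallest positive integers (x, y) with x² - 522y² = 1, i.e., x² = 522y² + 1.
Try successive y values:
y = 1: x² = 522·1² + 1 = 523, not a perfect square
y = 2: x² = 522·2² + 1 = 2089, not a perfect square
y = 3: x² = 522·3² + 1 = 4699, not a perfect square
... continuing the search (or via continued fractions) ...
y = 858: x² = 522·858² + 1 = 384277609, x = 19603 ✓

Verify: 19603² - 522·858² = 384277609 - 384277608 = 1 ✓

x = 19603, y = 858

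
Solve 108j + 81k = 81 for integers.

Step 1: Check solvability.
gcd(108, 81) = 27
Since 27 divides 81, solutions exist.

Step 2: Apply extended Euclidean algorithm to find gcd.
We find integers such that 108*x0 + 81*y0 = 27

Step 3: Scale the particular solution.
Multiply by 81/27 = 3:
j = 3, k = -3

Step 4: Verify.
108*(3) + 81*(-3) = 81 = 81 ✓

j = 3, k = -3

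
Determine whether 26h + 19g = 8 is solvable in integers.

Step 1: Compute gcd(26, 19).
gcd(26, 19) = 1

Step 2: Check divisibility.
Does 1 divide 8? 8 = 1 x 8, so yes.

By the theorem on linear Diophantine equations, 26h + 19g = 8 has integer solutions if and only if gcd(26, 19) divides 8. Since 1 | 8, solutions exist.

Yes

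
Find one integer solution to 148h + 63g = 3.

Step 1: Check solvability.
gcd(148, 63) = 1
Since 1 divides 3, solutions exist.

Step 2: Apply extended Euclidean algorithm to find gcd.
We find integers such that 148*x0 + 63*y0 = 1

Step 3: Scale the particular solution.
Multiply by 3/1 = 3:
h = -60, g = 141

Step 4: Verify.
148*(-60) + 63*(141) = 3 = 3 ✓

h = -60, g = 141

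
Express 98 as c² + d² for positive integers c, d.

We need to find integers c, d > 0 such that c² + d² = 98.
Trying c = 7: d² = 98 - 7² = 98 - 49 = 49
d = 7
Check: 7² + 7² = 49 + 49 = 98 ✓

98 = 7² + 7²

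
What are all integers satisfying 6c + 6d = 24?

Step 1: Compute gcd(6, 6) = 6.
Since 6 divides 24, solutions exist.

Step 2: Find a particular solution using extended Euclidean algorithm.
We get c₀ = 0, d₀ = 4.
Check: 6*0 + 6*4 = 24 = 24 ✓

Step 3: Write the general solution.
c = 0 + (6/6)t = 0 + 1t
d = 4 - (6/6)t = 4 - 1t
for any integer t.

c = 0 + 1t, d = 4 - 1t for integer t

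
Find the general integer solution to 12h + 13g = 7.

Step 1: Compute gcd(12, 13) = 1.
Since 1 divides 7, solutions exist.

Step 2: Find a particular solution using extended Euclidean algorithm.
We get h₀ = -7, g₀ = 7.
Check: 12*-7 + 13*7 = 7 = 7 ✓

Step 3: Write the general solution.
h = -7 + (13/1)t = -7 + 13t
g = 7 - (12/1)t = 7 - 12t
for any integer t.

h = -7 + 13t, g = 7 - 12t for integer t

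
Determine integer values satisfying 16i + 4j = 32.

Step 1: Check solvability.
gcd(16, 4) = 4
Since 4 divides 32, solutions exist.

Step 2: Apply extended Euclidean algorithm to find gcd.
We find integers such that 16*x0 + 4*y0 = 4

Step 3: Scale the particular solution.
Multiply by 32/4 = 8:
i = 0, j = 8

Step 4: Verify.
16*(0) + 4*(8) = 32 = 32 ✓

i = 0, j = 8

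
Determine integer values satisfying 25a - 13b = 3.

Step 1: Check solvability.
gcd(25, 13) = 1
Since 1 divides 3, solutions exist.

Step 2: Apply extended Euclidean algorithm to find gcd.
We find integers such that 25*x0 + 13*y0 = 1

Step 3: Scale the particular solution.
Multiply by 3/1 = 3:
a = -3, b = -6

Step 4: Verify.
25*(-3) - 13*(-6) = 3 = 3 ✓

a = -3, b = -6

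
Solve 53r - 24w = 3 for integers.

Step 1: Check solvability.
gcd(53, 24) = 1
Since 1 divides 3, solutions exist.

Step 2: Apply extended Euclidean algorithm to find gcd.
We find integers such that 53*x0 + 24*y0 = 1

Step 3: Scale the particular solution.
Multiply by 3/1 = 3:
r = 15, w = 33

Step 4: Verify.
53*(15) - 24*(33) = 3 = 3 ✓

r = 15, w = 33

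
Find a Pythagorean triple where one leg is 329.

We need the other leg and hypotenuse such that 329² + x² = c².
Take x = 1080, c = 1129: 329² + 1080² = 108241 + 1166400 = 1274641 = 1129² ✓
Triple: (329, 1080, 1129)

(329, 1080, 1129)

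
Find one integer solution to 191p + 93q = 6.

Step 1: Check solvability.
gcd(191, 93) = 1
Since 1 divides 6, solutions exist.

Step 2: Apply extended Euclidean algorithm to find gcd.
We find integers such that 191*x0 + 93*y0 = 1

Step 3: Scale the particular solution.
Multiply by 6/1 = 6:
p = -222, q = 456

Step 4: Verify.
191*(-222) + 93*(456) = 6 = 6 ✓

p = -222, q = 456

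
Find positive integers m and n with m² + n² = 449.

We need to find integers m, n > 0 such that m² + n² = 449.
Trying m = 7: n² = 449 - 7² = 449 - 49 = 400
n = 20
Check: 7² + 20² = 49 + 400 = 449 ✓

449 = 7² + 20²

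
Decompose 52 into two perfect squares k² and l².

We need to find integers k, l > 0 such that k² + l² = 52.
Trying k = 4: l² = 52 - 4² = 52 - 16 = 36
l = 6
Check: 4² + 6² = 16 + 36 = 52 ✓

52 = 4² + 6²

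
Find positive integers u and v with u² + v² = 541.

We need to find integers u, v > 0 such that u² + v² = 541.
Trying u = 10: v² = 541 - 10² = 541 - 100 = 441
v = 21
Check: 10² + 21² = 100 + 441 = 541 ✓

541 = 10² + 21²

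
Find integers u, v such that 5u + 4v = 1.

Step 1: Check solvability.
gcd(5, 4) = 1
Since 1 divides 1, solutions exist.

Step 2: Apply extended Euclidean algorithm to find gcd.
We find integers such that 5*x0 + 4*y0 = 1

Step 3: Scale the particular solution.
Multiply by 1/1 = 1:
u = 1, v = -1

Step 4: Verify.
5*(1) + 4*(-1) = 1 = 1 ✓

u = 1, v = -1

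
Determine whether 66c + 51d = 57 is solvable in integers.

Step 1: Compute gcd(66, 51).
gcd(66, 51) = 3

Step 2: Check divisibility.
Does 3 divide 57? 57 = 3 x 19, so yes.

By the theorem on linear Diophantine equations, 66c + 51d = 57 has integer solutions if and only if gcd(66, 51) divides 57. Since 3 | 57, solutions exist.

Yes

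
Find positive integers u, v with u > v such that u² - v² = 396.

Factor: u² - v² = (u+v)(u-v) = 396.
We need two factors of 396 with the same parity.
Use u+v = 198 and u-v = 2 (product 198·2 = 396).
Adding: 2u = 200, so u = 100.
Subtracting: 2v = 196, so v = 98.
Check: 100² - 98² = 10000 - 9604 = 396 ✓

u = 100, v = 98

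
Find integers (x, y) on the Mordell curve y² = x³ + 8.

Try small integer x values and check whether x³ + 8 is a perfect square.
x = 2: x³ + 8 = 2³ + 8 = 8 + 8 = 16
Is 16 a perfect square? 4² = 16 ✓
So (x, y) = (2, -4) is a solution.

x = 2, y = -4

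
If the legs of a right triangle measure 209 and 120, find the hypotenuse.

c² = a² + b² = 209² + 120² = 43681 + 14400 = 58081
c = 241

241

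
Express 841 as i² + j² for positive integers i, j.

We need to find integers i, j > 0 such that i² + j² = 841.
Trying i = 20: j² = 841 - 20² = 841 - 400 = 441
j = 21
Check: 20² + 21² = 400 + 441 = 841 ✓

841 = 20² + 21²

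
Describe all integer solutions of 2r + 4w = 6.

Step 1: Compute gcd(2, 4) = 2.
Since 2 divides 6, solutions exist.

Step 2: Find a particular solution using extended Euclidean algorithm.
We get r₀ = 3, w₀ = 0.
Check: 2*3 + 4*0 = 6 = 6 ✓

Step 3: Write the general solution.
r = 3 + (4/2)t = 3 + 2t
w = 0 - (2/2)t = 0 - 1t
for any integer t.

r = 3 + 2t, w = 0 - 1t for integer t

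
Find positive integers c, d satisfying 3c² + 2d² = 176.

Try small values of c and check whether (176 - 3c²)/2 is a perfect square.
c = 4: 3·4² = 48, so 2d² = 176 - 48 = 128, giving d² = 64, d = 8.
Check: 3·4² + 2·8² = 48 + 128 = 176 ✓

c = 4, d = 8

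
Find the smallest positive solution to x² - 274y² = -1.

We need x² = 274y² - 1. Try successive y:
y = 1: x² = 274·1² - 1 = 273, not a perfect square
y = 2: x² = 274·2² - 1 = 1095, not a perfect square
y = 3: x² = 274·3² - 1 = 2465, not a perfect square
...
y = 85: x² = 274·85² - 1 = 1979649 = 1407² ✓
Check: 1407² - 274·85² = 1979649 - 1979650 = -1 ✓

x = 1407, y = 85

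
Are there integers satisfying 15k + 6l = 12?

Step 1: Compute gcd(15, 6).
gcd(15, 6) = 3

Step 2: Check divisibility.
Does 3 divide 12? 12 = 3 x 4, so yes.

By the theorem on linear Diophantine equations, 15k + 6l = 12 has integer solutions if and only if gcd(15, 6) divides 12. Since 3 | 12, solutions exist.

Yes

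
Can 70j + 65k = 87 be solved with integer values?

Step 1: Compute gcd(70, 65).
gcd(70, 65) = 5

Step 2: Check divisibility.
Does 5 divide 87? 87 = 5 x 17 + 2, so no.

By the theorem on linear Diophantine equations, 70j + 65k = 87 has integer solutions if and only if gcd(70, 65) divides 87. Since 5 does not divide 87, no solutions exist.

No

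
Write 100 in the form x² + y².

We need to find integers x, y > 0 such that x² + y² = 100.
Trying x = 6: y² = 100 - 6² = 100 - 36 = 64
y = 8
Check: 6² + 8² = 36 + 64 = 100 ✓

100 = 6² + 8²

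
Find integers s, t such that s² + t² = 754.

We need to find integers s, t > 0 such that s² + t² = 754.
Trying s = 5: t² = 754 - 5² = 754 - 25 = 729
t = 27
Check: 5² + 27² = 25 + 729 = 754 ✓

754 = 5² + 27²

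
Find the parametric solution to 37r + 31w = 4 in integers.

Step 1: Compute gcd(37, 31) = 1.
Since 1 divides 4, solutions exist.

Step 2: Find a particular solution using extended Euclidean algorithm.
We get r₀ = -20, w₀ = 24.
Check: 37*-20 + 31*24 = 4 = 4 ✓

Step 3: Write the general solution.
r = -20 + (31/1)t = -20 + 31t
w = 24 - (37/1)t = 24 - 37t
for any integer t.

r = -20 + 31t, w = 24 - 37t for integer t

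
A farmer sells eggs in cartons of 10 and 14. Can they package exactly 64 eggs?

We need non-negative a, b with 10a + 14b = 64.
gcd(10, 14) = 2 divides 64.
Try a = 5: 14b = 64 - 50 = 14, so b = 1.
One way: 5 cartons of 10 and 1 cartons of 14.

Yes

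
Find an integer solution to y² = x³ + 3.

Try small integer x values and check whether x³ + 3 is a perfect square.
x = 1: x³ + 3 = 1³ + 3 = 1 + 3 = 4
Is 4 a perfect square? 2² = 4 ✓
So (x, y) = (1, 2) is a solution.

x = 1, y = 2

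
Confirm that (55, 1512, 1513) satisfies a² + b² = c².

Compute a² + b² = 55² + 1512² = 3025 + 2286144 = 2289169
Compute c² = 1513² = 2289169
Since 2289169 = 2289169, confirmed.

Yes, it is a Pythagorean triple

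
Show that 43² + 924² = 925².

Compute a² + b² = 43² + 924² = 1849 + 853776 = 855625
Compute c² = 925² = 855625
Since 855625 = 855625, confirmed.

Yes, it is a Pythagorean triple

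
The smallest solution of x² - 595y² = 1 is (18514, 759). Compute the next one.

Solutions to x² - Dy² = 1 are generated by powers of (x₀ + y₀√D).
The next solution satisfies x₁ + y₁√595 = (x₀ + y₀√595)², giving:
x₁ = x₀² + 595y₀² = 18514² + 595·759² = 342768196 + 342768195 = 685536391
y₁ = 2x₀y₀ = 2·18514·759 = 28104252

Verify: 685536391² - 595·28104252² = 469960143385304881 - 469960143385304880 = 1 ✓

x = 685536391, y = 28104252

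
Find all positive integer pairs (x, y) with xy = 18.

The positive divisors of 18 are: 1, 2, 3, 6, 9, 18.
Each divisor d gives the pair (d, 18/d):
(1, 18), (2, 9), (3, 6), (6, 3), (9, 2), (18, 1)

(1, 18), (2, 9), (3, 6), (6, 3), (9, 2), (18, 1)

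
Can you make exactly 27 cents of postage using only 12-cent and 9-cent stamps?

We need non-negative x, y with 12x + 9y = 27.
gcd(12, 9) = 3 divides 27, so integer solutions exist.
Search for a non-negative one: x = 0 gives 9y = 27 - 0 = 27, so y = 3.
Check: 12·0 + 9·3 = 27 ✓

Yes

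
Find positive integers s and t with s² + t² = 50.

We need to find integers s, t > 0 such that s² + t² = 50.
Trying s = 1: t² = 50 - 1² = 50 - 1 = 49
t = 7
Check: 1² + 7² = 1 + 49 = 50 ✓

50 = 1² + 7²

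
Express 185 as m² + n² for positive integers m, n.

We need to find integers m, n > 0 such that m² + n² = 185.
Trying m = 4: n² = 185 - 4² = 185 - 16 = 169
n = 13
Check: 4² + 13² = 16 + 169 = 185 ✓

185 = 4² + 13²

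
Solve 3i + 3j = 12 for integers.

Step 1: Check solvability.
gcd(3, 3) = 3
Since 3 divides 12, solutions exist.

Step 2: Apply extended Euclidean algorithm to find gcd.
We find integers such that 3*x0 + 3*y0 = 3

Step 3: Scale the particular solution.
Multiply by 12/3 = 4:
i = 0, j = 4

Step 4: Verify.
3*(0) + 3*(4) = 12 = 12 ✓

i = 0, j = 4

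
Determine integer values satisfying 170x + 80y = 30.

Step 1: Check solvability.
gcd(170, 80) = 10
Since 10 divides 30, solutions exist.

Step 2: Apply extended Euclidean algorithm to find gcd.
We find integers such that 170*x0 + 80*y0 = 10

Step 3: Scale the particular solution.
Multiply by 30/10 = 3:
x = 3, y = -6

Step 4: Verify.
170*(3) + 80*(-6) = 30 = 30 ✓

x = 3, y = -6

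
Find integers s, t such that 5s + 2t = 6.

Step 1: Check solvability.
gcd(5, 2) = 1
Since 1 divides 6, solutions exist.

Step 2: Apply extended Euclidean algorithm to find gcd.
We find integers such that 5*x0 + 2*y0 = 1

Step 3: Scale the particular solution.
Multiply by 6/1 = 6:
s = 6, t = -12

Step 4: Verify.
5*(6) + 2*(-12) = 6 = 6 ✓

s = 6, t = -12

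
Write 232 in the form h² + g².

We need to find integers h, g > 0 such that h² + g² = 232.
Trying h = 6: g² = 232 - 6² = 232 - 36 = 196
g = 14
Check: 6² + 14² = 36 + 196 = 232 ✓

232 = 6² + 14²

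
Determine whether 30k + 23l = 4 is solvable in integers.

Step 1: Compute gcd(30, 23).
gcd(30, 23) = 1

Step 2: Check divisibility.
Does 1 divide 4? 4 = 1 x 4, so yes.

By the theorem on linear Diophantine equations, 30k + 23l = 4 has integer solutions if and only if gcd(30, 23) divides 4. Since 1 | 4, solutions exist.

Yes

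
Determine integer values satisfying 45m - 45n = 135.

Step 1: Check solvability.
gcd(45, 45) = 45
Since 45 divides 135, solutions exist.

Step 2: Apply extended Euclidean algorithm to find gcd.
We find integers such that 45*x0 + 45*y0 = 45

Step 3: Scale the particular solution.
Multiply by 135/45 = 3:
m = 0, n = -3

Step 4: Verify.
45*(0) - 45*(-3) = 135 = 135 ✓

m = 0, n = -3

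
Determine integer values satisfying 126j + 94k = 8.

Step 1: Check solvability.
gcd(126, 94) = 2
Since 2 divides 8, solutions exist.

Step 2: Apply extended Euclidean algorithm to find gcd.
We find integers such that 126*x0 + 94*y0 = 2

Step 3: Scale the particular solution.
Multiply by 8/2 = 4:
j = 12, k = -16

Step 4: Verify.
126*(12) + 94*(-16) = 8 = 8 ✓

j = 12, k = -16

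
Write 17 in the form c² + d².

We need to find integers c, d > 0 such that c² + d² = 17.
Trying c = 1: d² = 17 - 1² = 17 - 1 = 16
d = 4
Check: 1² + 4² = 1 + 16 = 17 ✓

17 = 1² + 4²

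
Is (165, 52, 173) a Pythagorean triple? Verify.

Compute a² + b² = 165² + 52² = 27225 + 2704 = 29929
Compute c² = 173² = 29929
Since 29929 = 29929, confirmed.

Yes, it is a Pythagorean triple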